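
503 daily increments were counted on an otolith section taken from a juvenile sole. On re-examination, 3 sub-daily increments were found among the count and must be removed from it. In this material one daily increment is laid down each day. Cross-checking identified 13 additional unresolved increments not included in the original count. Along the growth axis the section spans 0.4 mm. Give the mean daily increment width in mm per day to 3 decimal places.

0.001 mm per day

Adjusted count: 503 − 3 + 13 = 513 daily increments.
Extension rate ≈ 0.4 / 513 = 0.001 mm per day.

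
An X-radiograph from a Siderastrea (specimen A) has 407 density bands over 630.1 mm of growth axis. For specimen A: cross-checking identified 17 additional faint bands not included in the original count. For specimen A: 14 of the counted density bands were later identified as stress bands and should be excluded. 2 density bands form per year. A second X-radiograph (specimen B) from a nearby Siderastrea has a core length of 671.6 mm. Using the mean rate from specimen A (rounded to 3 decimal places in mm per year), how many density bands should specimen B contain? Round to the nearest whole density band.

437 density bands

Specimen A: adjusted count: 407 − 14 + 17 = 410 density bands.
Specimen A: 410 density bands at 2 per year is 410 / 2 = 205 years.
A: Mean rate = 630.1 mm / 205 years ≈ 3.074 mm per year.
Specimen B: 671.6 mm / 3.074 mm per year = 218.48 years; at 2 density bands per year that is 218.48 × 2 ≈ 437 density bands.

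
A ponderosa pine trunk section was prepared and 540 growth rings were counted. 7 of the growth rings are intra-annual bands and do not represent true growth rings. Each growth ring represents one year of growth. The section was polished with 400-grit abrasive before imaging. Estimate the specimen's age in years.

533 years

Correcting the raw count gives 540 − 7 = 533 true growth rings.
At one growth ring per year, that is 533 years.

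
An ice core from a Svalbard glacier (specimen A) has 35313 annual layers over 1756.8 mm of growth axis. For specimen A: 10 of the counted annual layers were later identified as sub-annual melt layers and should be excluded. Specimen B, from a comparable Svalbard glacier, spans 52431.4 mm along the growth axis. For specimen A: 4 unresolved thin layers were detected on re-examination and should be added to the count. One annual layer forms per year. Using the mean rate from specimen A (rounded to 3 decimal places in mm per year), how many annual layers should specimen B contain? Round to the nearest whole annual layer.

Specimen A: correcting the raw count gives 35313 − 10 + 4 = 35307 true annual layers.
A: Mean rate = 1756.8 mm / 35307 years ≈ 0.050 mm/year.
B spans 52431.4 / 0.050 = 1048628.00 years ≈ 1048628 annual layers.

1048628 annual layers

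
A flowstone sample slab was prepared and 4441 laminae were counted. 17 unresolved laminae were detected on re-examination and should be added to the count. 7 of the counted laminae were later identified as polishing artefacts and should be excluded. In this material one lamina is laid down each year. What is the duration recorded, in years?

True lamina count = 4441 − 7 + 17 = 4451.
With a one-to-one lamina periodicity this is 4451 years.

4451 years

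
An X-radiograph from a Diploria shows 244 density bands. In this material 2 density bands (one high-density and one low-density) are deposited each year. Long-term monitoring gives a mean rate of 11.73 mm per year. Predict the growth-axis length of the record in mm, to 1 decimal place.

1431.1 mm

244 density bands at 2 per year is 244 / 2 = 122 years.
Length ≈ 11.73 × 122 = 1431.1 mm.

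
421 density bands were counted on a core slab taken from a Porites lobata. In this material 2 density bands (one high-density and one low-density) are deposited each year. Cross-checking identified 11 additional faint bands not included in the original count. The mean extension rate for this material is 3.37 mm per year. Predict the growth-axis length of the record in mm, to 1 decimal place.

727.9 mm

True density band count = 421 + 11 = 432.
With 2 density bands per year, 432 / 2 = 216 years.
Length ≈ 3.37 × 216 = 727.9 mm.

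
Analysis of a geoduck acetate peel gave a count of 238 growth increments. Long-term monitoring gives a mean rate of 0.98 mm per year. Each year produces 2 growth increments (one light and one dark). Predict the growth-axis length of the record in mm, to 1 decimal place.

With 2 growth increments per year, 238 / 2 = 119 years.
Predicted length = 0.98 mm/year × 119 years = 116.6 mm.

116.6 mm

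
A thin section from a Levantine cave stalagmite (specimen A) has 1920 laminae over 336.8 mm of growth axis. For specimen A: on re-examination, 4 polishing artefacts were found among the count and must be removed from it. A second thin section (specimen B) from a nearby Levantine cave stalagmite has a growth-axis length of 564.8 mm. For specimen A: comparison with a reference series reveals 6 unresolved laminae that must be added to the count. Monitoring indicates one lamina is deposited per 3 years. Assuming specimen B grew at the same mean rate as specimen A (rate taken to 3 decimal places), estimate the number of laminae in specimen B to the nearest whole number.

3246 laminae

Specimen A: true lamina count = 1920 − 4 + 6 = 1922.
Specimen A: 1922 laminae at 3 years each span 1922 × 3 = 5766 years.
A: 336.8 mm over 5766 years gives 336.8 / 5766 ≈ 0.058 mm/yr.
B spans 564.8 / 0.058 = 9737.93 years; at 3 years per lamina that is 9737.93 / 3 ≈ 3246 laminae.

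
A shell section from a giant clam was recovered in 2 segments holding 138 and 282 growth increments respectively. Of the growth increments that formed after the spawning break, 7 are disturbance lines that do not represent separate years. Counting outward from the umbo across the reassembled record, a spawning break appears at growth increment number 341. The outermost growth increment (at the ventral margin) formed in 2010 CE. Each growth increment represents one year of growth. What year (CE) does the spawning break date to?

1938 CE

Total growth increments = 138 + 282 = 420.
The spawning break sits at growth increment 341 from the umbo, so 420 − 341 = 79 growth increments formed after it.
Excluding 7 false growth increments: 79 − 7 = 72.
The growth increment at the ventral margin is 2010 CE, so the spawning break dates to 2010 − 72 = 1938 CE.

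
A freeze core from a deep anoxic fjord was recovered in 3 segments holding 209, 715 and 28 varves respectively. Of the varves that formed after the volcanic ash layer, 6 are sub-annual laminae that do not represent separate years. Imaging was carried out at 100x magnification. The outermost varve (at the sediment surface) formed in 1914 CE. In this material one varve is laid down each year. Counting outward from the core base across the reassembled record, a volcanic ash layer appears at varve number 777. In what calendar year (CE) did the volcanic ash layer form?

Total varves = 209 + 715 + 28 = 952.
952 − 777 = 175 varves lie beyond the volcanic ash layer toward the sediment surface.
Removing the 6 false varves leaves 175 − 6 = 169 true varves beyond the volcanic ash layer.
The varve at the sediment surface is 1914 CE, so the volcanic ash layer dates to 1914 − 169 = 1745 CE.

1745 CE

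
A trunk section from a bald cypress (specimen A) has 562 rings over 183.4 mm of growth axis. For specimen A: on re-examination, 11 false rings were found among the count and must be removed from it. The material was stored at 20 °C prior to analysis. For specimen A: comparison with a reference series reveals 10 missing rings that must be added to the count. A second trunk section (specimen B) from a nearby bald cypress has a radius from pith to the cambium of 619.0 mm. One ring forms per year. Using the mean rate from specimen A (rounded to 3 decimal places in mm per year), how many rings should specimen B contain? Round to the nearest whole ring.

Specimen A: after corrections the count is 562 − 11 + 10 = 561 rings.
A: Extension rate ≈ 183.4 / 561 = 0.327 mm/yr.
For B, 619.0 / 0.327 = 1892.97 years ≈ 1893 rings.

1893 rings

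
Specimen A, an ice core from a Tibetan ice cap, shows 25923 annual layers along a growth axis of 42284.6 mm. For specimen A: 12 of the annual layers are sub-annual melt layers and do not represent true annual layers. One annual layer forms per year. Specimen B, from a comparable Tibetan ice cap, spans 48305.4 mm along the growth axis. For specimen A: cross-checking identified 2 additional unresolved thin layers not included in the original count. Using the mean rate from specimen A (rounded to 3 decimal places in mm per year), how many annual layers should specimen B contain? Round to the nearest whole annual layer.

29599 annual layers

Specimen A: after corrections the count is 25923 − 12 + 2 = 25913 annual layers.
A: Extension rate ≈ 42284.6 / 25913 = 1.632 mm per year.
B spans 48305.4 / 1.632 = 29598.90 years ≈ 29599 annual layers.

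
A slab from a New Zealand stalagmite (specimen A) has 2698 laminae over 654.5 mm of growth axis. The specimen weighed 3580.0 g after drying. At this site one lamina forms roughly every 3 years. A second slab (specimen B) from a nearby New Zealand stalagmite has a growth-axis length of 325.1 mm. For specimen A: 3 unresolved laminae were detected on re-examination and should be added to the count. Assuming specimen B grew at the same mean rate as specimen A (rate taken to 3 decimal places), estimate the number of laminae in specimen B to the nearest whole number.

1338 laminae

Specimen A: adjusted count: 2698 + 3 = 2701 laminae.
Specimen A: multiplying by 3 years per lamina: 2701 × 3 = 8103 years.
A: 654.5 mm over 8103 years gives 654.5 / 8103 ≈ 0.081 mm/year.
B spans 325.1 / 0.081 = 4013.58 years; at 3 years per lamina that is 4013.58 / 3 ≈ 1338 laminae.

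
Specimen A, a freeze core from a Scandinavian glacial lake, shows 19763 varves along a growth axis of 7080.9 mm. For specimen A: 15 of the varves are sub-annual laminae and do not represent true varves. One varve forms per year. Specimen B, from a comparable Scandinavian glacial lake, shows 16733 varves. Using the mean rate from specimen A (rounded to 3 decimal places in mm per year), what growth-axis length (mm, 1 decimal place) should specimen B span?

6007.1 mm

Specimen A: true varve count = 19763 − 15 = 19748.
A: Extension rate ≈ 7080.9 / 19748 = 0.359 mm/year.
For B, 0.359 mm/year × 16733 years = 6007.1 mm.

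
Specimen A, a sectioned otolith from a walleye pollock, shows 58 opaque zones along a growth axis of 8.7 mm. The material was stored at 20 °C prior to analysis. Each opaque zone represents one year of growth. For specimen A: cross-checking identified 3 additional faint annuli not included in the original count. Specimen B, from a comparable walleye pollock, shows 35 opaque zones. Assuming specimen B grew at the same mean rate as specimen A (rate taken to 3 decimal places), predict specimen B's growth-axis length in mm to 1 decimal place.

Specimen A: correcting the raw count gives 58 + 3 = 61 true opaque zones.
A: Mean rate = 8.7 mm / 61 years ≈ 0.143 mm per year.
Length of B = 0.143 × 35 = 5.0 mm.

5.0 mm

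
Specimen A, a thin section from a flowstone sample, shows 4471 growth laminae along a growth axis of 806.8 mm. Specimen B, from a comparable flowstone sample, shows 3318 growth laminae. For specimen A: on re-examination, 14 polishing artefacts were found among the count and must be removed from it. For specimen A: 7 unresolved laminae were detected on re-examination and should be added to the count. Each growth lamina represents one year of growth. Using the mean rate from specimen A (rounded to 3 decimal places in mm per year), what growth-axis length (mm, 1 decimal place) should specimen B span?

Specimen A: true growth lamina count = 4471 − 14 + 7 = 4464.
A: Mean rate = 806.8 mm / 4464 years ≈ 0.181 mm/yr.
For B, 0.181 mm/year × 3318 years = 600.6 mm.

600.6 mm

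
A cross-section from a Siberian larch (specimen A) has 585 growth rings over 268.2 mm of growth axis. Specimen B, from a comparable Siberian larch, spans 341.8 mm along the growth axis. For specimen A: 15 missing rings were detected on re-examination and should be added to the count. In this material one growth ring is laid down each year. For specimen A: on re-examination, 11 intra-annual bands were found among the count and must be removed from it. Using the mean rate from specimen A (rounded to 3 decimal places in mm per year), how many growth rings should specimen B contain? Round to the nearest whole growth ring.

751 growth rings

Specimen A: adjusted count: 585 − 11 + 15 = 589 growth rings.
A: 268.2 mm over 589 years gives 268.2 / 589 ≈ 0.455 mm/year.
Specimen B: 341.8 mm / 0.455 mm per year = 751.21 years ≈ 751 growth rings.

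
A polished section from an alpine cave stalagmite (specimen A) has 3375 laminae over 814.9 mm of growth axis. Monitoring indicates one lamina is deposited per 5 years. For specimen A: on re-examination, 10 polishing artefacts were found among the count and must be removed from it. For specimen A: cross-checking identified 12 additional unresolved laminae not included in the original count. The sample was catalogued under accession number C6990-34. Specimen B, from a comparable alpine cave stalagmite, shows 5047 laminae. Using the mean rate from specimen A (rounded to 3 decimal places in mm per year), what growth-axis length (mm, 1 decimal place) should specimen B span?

Specimen A: true lamina count = 3375 − 10 + 12 = 3377.
Specimen A: multiplying by 5 years per lamina: 3377 × 5 = 16885 years.
A: Mean rate = 814.9 mm / 16885 years ≈ 0.048 mm per year.
Specimen B: 5047 laminae at 5 years each span 5047 × 5 = 25235 years. For B, 0.048 mm/year × 25235 years = 1211.3 mm.

1211.3 mm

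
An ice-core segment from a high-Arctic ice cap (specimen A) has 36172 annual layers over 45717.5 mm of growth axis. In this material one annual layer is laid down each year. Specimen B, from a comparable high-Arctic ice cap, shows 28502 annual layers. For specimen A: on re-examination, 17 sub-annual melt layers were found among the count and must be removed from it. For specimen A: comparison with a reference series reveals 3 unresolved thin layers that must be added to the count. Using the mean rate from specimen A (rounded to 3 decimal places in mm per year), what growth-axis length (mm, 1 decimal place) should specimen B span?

36026.5 mm

Specimen A: true annual layer count = 36172 − 17 + 3 = 36158.
A: Mean rate = 45717.5 mm / 36158 years ≈ 1.264 mm per year.
For B, 1.264 mm/year × 28502 years = 36026.5 mm.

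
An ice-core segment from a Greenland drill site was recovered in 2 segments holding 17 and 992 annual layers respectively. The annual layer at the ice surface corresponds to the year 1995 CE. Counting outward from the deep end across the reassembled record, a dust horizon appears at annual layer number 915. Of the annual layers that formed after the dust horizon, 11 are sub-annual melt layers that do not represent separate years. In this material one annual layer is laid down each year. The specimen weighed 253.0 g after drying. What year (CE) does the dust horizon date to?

1912 CE

Total annual layers = 17 + 992 = 1009.
Between annual layer 915 and the ice surface there are 1009 − 915 = 94 annual layers.
Removing the 11 false annual layers leaves 94 − 11 = 83 true annual layers beyond the dust horizon.
The annual layer at the ice surface is 1995 CE, so the dust horizon dates to 1995 − 83 = 1912 CE.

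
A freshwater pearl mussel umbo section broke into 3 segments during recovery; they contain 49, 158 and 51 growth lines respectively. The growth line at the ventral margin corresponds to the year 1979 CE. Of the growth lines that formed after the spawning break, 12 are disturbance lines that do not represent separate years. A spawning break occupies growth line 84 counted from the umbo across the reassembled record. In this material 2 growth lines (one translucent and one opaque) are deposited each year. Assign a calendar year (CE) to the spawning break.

1898 CE

Total growth lines = 49 + 158 + 51 = 258.
The spawning break sits at growth line 84 from the umbo, so 258 − 84 = 174 growth lines formed after it.
174 − 12 false = 162 true growth lines after the spawning break.
162 growth lines at 2 per year is 162 / 2 = 81 years.
1979 − 81 = 1898 CE.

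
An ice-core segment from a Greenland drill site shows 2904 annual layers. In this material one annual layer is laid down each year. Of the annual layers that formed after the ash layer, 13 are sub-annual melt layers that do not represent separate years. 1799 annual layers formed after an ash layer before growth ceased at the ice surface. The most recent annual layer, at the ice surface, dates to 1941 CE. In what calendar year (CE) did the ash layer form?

There are 1799 annual layers younger than the ash layer.
Removing the 13 false annual layers leaves 1799 − 13 = 1786 true annual layers beyond the ash layer.
Counting back 1786 years from 1941 CE places the ash layer in 1941 − 1786 = 155 CE.

155 CE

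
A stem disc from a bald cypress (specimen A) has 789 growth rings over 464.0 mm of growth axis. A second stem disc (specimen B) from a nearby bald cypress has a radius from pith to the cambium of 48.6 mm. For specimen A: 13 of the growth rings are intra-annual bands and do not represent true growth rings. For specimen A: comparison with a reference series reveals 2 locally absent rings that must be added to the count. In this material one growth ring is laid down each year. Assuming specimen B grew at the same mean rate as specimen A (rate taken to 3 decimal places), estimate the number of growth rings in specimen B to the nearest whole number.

Specimen A: adjusted count: 789 − 13 + 2 = 778 growth rings.
A: 464.0 mm over 778 years gives 464.0 / 778 ≈ 0.596 mm per year.
For B, 48.6 / 0.596 = 81.54 years ≈ 82 growth rings.

82 growth rings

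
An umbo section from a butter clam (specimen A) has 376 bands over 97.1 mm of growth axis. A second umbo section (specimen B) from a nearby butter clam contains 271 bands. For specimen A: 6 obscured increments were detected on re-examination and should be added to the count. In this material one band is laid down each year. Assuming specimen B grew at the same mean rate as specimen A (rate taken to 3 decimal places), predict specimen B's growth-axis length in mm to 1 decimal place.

Specimen A: after corrections the count is 376 + 6 = 382 bands.
A: 97.1 mm over 382 years gives 97.1 / 382 ≈ 0.254 mm per year.
Length of B = 0.254 × 271 = 68.8 mm.

68.8 mm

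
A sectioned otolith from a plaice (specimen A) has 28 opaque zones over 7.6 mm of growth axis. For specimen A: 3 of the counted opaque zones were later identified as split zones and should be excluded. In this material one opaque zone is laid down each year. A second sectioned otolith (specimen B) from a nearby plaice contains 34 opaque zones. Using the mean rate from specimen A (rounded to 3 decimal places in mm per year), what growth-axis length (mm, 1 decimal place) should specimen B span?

Specimen A: true opaque zone count = 28 − 3 = 25.
A: 7.6 mm over 25 years gives 7.6 / 25 ≈ 0.304 mm/yr.
For B, 0.304 mm/year × 34 years = 10.3 mm.

10.3 mm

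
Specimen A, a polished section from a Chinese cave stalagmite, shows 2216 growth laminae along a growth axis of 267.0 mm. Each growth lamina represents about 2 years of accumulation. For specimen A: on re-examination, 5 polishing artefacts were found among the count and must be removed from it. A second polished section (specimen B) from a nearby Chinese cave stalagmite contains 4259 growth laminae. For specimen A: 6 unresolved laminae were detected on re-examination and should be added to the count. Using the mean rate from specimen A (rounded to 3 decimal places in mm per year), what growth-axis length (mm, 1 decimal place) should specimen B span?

Specimen A: true growth lamina count = 2216 − 5 + 6 = 2217.
Specimen A: multiplying by 2 years per growth lamina: 2217 × 2 = 4434 years.
A: Mean rate = 267.0 mm / 4434 years ≈ 0.060 mm per year.
Specimen B: multiplying by 2 years per growth lamina: 4259 × 2 = 8518 years. Length of B = 0.060 × 8518 = 511.1 mm.

511.1 mm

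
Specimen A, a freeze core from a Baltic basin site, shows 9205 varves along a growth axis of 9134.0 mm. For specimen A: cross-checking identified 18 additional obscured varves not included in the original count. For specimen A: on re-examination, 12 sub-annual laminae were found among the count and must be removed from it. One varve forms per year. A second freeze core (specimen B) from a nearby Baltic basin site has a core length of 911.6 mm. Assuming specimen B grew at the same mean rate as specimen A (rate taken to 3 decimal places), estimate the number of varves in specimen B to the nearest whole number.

919 varves

Specimen A: true varve count = 9205 − 12 + 18 = 9211.
A: Mean rate = 9134.0 mm / 9211 years ≈ 0.992 mm per year.
Specimen B: 911.6 mm / 0.992 mm per year = 918.95 years ≈ 919 varves.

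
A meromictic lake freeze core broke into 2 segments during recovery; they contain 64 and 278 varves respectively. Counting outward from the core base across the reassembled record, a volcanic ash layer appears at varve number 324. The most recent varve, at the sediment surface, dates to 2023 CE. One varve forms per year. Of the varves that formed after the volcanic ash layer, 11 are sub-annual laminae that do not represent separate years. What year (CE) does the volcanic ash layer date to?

2016 CE

Total varves = 64 + 278 = 342.
342 − 324 = 18 varves lie beyond the volcanic ash layer toward the sediment surface.
Removing the 11 false varves leaves 18 − 11 = 7 true varves beyond the volcanic ash layer.
The varve at the sediment surface is 2023 CE, so the volcanic ash layer dates to 2023 − 7 = 2016 CE.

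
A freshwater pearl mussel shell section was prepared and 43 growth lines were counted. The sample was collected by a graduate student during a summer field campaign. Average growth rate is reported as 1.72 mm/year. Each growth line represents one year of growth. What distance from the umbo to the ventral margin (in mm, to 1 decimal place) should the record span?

74.0 mm

43 years of growth are recorded.
43 years at 1.72 mm/year gives 1.72 × 43 = 74.0 mm.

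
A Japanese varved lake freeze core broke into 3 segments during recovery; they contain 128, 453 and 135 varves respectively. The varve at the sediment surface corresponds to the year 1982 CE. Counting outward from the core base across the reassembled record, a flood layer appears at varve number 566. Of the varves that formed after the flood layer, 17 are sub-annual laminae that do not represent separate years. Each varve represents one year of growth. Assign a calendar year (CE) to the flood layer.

1849 CE

Total varves = 128 + 453 + 135 = 716.
The flood layer sits at varve 566 from the core base, so 716 − 566 = 150 varves formed after it.
150 − 17 false = 133 true varves after the flood layer.
The varve at the sediment surface is 1982 CE, so the flood layer dates to 1982 − 133 = 1849 CE.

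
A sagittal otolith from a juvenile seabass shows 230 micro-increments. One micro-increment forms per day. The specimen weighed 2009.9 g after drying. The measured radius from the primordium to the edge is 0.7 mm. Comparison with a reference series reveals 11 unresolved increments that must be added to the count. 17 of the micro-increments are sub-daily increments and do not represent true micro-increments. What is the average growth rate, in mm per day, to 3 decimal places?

0.003 mm per day

True micro-increment count = 230 − 17 + 11 = 224.
Mean rate = 0.7 mm / 224 days ≈ 0.003 mm per day.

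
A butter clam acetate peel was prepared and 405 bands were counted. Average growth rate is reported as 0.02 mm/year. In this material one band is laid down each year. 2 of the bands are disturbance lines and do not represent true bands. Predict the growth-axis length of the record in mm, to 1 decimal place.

After corrections the count is 405 − 2 = 403 bands.
403 years at 0.02 mm/year gives 0.02 × 403 = 8.1 mm.

8.1 mm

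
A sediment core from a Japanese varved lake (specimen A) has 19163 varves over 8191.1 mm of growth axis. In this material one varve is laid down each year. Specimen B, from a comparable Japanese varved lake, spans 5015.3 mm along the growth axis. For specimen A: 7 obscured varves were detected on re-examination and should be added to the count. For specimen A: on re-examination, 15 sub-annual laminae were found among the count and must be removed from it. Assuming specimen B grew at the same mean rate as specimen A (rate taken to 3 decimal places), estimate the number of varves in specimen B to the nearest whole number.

11718 varves

Specimen A: adjusted count: 19163 − 15 + 7 = 19155 varves.
A: Extension rate ≈ 8191.1 / 19155 = 0.428 mm/yr.
For B, 5015.3 / 0.428 = 11717.99 years ≈ 11718 varves.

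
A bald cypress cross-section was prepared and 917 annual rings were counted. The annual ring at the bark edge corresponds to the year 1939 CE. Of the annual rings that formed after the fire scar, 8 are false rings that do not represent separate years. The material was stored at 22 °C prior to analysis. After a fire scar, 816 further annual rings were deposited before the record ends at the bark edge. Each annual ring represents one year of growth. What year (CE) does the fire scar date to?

1131 CE

816 annual rings post-date the fire scar.
816 − 8 false = 808 true annual rings after the fire scar.
Counting back 808 years from 1939 CE places the fire scar in 1939 − 808 = 1131 CE.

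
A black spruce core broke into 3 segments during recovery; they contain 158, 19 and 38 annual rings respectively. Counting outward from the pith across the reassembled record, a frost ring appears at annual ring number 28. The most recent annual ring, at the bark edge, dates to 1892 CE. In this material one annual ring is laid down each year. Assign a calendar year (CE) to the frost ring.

1705 CE

Total annual rings = 158 + 19 + 38 = 215.
The frost ring sits at annual ring 28 from the pith, so 215 − 28 = 187 annual rings formed after it.
Counting back 187 years from 1892 CE places the frost ring in 1892 − 187 = 1705 CE.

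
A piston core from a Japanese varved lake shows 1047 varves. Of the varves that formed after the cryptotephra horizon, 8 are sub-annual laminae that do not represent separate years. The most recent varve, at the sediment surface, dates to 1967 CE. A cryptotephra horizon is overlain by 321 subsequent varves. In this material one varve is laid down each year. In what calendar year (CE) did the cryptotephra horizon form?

321 varves post-date the cryptotephra horizon.
Removing the 8 false varves leaves 321 − 8 = 313 true varves beyond the cryptotephra horizon.
Counting back 313 years from 1967 CE places the cryptotephra horizon in 1967 − 313 = 1654 CE.

1654 CE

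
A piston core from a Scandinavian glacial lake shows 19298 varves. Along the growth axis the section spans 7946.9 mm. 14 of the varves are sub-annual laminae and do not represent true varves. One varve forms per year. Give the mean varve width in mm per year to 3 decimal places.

0.412 mm per year

True varve count = 19298 − 14 = 19284.
Extension rate ≈ 7946.9 / 19284 = 0.412 mm per year.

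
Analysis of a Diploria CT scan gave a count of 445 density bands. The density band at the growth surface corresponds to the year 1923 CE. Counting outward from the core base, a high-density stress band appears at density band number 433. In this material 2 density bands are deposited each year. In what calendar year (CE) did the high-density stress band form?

445 − 433 = 12 density bands lie beyond the high-density stress band toward the growth surface.
Dividing by 2 density bands per year: 12 / 2 = 6 years.
Counting back 6 years from 1923 CE places the high-density stress band in 1923 − 6 = 1917 CE.

1917 CE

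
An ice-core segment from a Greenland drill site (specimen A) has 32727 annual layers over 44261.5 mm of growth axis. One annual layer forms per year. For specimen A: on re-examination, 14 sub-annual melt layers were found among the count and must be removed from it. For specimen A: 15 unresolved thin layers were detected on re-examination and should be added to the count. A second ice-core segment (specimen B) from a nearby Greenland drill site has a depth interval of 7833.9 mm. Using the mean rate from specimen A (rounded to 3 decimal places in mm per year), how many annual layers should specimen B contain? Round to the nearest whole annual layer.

5794 annual layers

Specimen A: correcting the raw count gives 32727 − 14 + 15 = 32728 true annual layers.
A: Mean rate = 44261.5 mm / 32728 years ≈ 1.352 mm/year.
For B, 7833.9 / 1.352 = 5794.30 years ≈ 5794 annual layers.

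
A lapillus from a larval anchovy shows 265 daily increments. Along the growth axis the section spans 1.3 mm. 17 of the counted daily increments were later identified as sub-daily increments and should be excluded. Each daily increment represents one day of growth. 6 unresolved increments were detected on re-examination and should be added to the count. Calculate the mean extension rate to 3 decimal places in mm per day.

Adjusted count: 265 − 17 + 6 = 254 daily increments.
1.3 mm over 254 days gives 1.3 / 254 ≈ 0.005 mm per day.

0.005 mm per day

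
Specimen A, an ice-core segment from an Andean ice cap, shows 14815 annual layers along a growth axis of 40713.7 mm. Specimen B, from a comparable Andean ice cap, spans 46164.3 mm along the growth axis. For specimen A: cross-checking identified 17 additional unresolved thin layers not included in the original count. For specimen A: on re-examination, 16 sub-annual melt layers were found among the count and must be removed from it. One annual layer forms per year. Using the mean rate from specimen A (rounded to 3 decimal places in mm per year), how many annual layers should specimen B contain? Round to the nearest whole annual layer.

Specimen A: correcting the raw count gives 14815 − 16 + 17 = 14816 true annual layers.
A: 40713.7 mm over 14816 years gives 40713.7 / 14816 ≈ 2.748 mm/yr.
B spans 46164.3 / 2.748 = 16799.24 years ≈ 16799 annual layers.

16799 annual layers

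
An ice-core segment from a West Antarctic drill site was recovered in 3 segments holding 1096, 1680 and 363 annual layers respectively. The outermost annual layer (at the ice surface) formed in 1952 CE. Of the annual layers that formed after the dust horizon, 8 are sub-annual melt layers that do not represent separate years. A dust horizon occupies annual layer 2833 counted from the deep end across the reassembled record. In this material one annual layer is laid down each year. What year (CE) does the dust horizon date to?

Total annual layers = 1096 + 1680 + 363 = 3139.
Between annual layer 2833 and the ice surface there are 3139 − 2833 = 306 annual layers.
Removing the 8 false annual layers leaves 306 − 8 = 298 true annual layers beyond the dust horizon.
Counting back 298 years from 1952 CE places the dust horizon in 1952 − 298 = 1654 CE.

1654 CE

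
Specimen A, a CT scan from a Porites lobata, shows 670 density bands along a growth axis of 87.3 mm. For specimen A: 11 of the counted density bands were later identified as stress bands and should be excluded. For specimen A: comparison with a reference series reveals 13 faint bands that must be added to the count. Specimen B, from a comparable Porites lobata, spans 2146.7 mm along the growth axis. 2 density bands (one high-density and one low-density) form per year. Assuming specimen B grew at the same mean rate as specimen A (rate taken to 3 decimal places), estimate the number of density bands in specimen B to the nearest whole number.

16513 density bands

Specimen A: true density band count = 670 − 11 + 13 = 672.
Specimen A: with 2 density bands per year, 672 / 2 = 336 years.
A: Mean rate = 87.3 mm / 336 years ≈ 0.260 mm/yr.
B spans 2146.7 / 0.260 = 8256.54 years; at 2 density bands per year that is 8256.54 × 2 ≈ 16513 density bands.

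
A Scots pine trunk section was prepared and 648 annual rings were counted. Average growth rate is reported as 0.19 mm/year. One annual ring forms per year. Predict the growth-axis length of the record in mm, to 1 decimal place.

The record spans 648 years at 0.19 mm per year.
648 years at 0.19 mm/year gives 0.19 × 648 = 123.1 mm.

123.1 mm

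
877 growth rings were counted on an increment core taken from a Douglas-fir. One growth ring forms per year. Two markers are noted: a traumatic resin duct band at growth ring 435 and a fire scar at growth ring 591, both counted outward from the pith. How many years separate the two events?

591 − 435 = 156 growth rings lie between the two events.
One growth ring per year makes the interval 156 years.

156 years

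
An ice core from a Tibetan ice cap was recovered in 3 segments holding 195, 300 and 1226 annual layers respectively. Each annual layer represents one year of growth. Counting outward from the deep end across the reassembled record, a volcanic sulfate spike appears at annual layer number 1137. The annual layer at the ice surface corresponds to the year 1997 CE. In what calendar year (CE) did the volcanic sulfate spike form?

Total annual layers = 195 + 300 + 1226 = 1721.
The volcanic sulfate spike sits at annual layer 1137 from the deep end, so 1721 − 1137 = 584 annual layers formed after it.
The annual layer at the ice surface is 1997 CE, so the volcanic sulfate spike dates to 1997 − 584 = 1413 CE.

1413 CE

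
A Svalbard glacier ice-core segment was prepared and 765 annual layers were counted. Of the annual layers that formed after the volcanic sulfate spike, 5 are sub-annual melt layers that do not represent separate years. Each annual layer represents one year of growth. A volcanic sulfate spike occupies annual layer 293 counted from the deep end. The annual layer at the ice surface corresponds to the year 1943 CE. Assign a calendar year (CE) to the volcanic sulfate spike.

1476 CE

The volcanic sulfate spike sits at annual layer 293 from the deep end, so 765 − 293 = 472 annual layers formed after it.
Removing the 5 false annual layers leaves 472 − 5 = 467 true annual layers beyond the volcanic sulfate spike.
Counting back 467 years from 1943 CE places the volcanic sulfate spike in 1943 − 467 = 1476 CE.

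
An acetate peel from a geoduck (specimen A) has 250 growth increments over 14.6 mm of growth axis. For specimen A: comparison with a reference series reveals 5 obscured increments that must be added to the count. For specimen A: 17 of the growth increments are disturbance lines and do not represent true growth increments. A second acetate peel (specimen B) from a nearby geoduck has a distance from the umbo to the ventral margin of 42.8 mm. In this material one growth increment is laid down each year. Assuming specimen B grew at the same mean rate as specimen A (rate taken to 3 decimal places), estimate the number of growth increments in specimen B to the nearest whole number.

702 growth increments

Specimen A: true growth increment count = 250 − 17 + 5 = 238.
A: Extension rate ≈ 14.6 / 238 = 0.061 mm/yr.
Specimen B: 42.8 mm / 0.061 mm per year = 701.64 years ≈ 702 growth increments.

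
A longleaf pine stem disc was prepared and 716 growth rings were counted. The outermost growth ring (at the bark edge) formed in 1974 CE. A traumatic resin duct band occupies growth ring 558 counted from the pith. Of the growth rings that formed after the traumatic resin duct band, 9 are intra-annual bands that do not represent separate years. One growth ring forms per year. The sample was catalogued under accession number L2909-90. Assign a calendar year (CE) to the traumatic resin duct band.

Between growth ring 558 and the bark edge there are 716 − 558 = 158 growth rings.
Removing the 9 false growth rings leaves 158 − 9 = 149 true growth rings beyond the traumatic resin duct band.
1974 − 149 = 1825 CE.

1825 CE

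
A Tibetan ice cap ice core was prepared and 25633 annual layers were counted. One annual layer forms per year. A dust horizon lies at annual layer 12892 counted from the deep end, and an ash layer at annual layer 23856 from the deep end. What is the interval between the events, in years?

10964 yr

Separation: 23856 − 12892 = 10964 annual layers.
That is 10964 years at one annual layer per year.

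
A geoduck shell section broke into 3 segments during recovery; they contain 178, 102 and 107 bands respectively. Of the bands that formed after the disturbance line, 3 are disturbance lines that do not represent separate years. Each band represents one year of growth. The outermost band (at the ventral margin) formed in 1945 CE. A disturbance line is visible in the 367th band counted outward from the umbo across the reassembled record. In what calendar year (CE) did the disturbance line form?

Total bands = 178 + 102 + 107 = 387.
The disturbance line sits at band 367 from the umbo, so 387 − 367 = 20 bands formed after it.
20 − 3 false = 17 true bands after the disturbance line.
1945 − 17 = 1928 CE.

1928 CE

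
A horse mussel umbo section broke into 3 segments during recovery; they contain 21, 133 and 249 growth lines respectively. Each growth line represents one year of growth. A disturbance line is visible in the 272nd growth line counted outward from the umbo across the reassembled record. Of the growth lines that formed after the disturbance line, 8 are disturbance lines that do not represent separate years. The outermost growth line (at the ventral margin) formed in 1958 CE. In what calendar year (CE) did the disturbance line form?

1835 CE

Total growth lines = 21 + 133 + 249 = 403.
403 − 272 = 131 growth lines lie beyond the disturbance line toward the ventral margin.
Removing the 8 false growth lines leaves 131 − 8 = 123 true growth lines beyond the disturbance line.
1958 − 123 = 1835 CE.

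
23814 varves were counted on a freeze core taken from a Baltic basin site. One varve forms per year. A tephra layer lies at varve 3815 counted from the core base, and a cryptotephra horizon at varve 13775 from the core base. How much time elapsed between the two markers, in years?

The two markers are separated by 13775 − 3815 = 9960 varves.
One varve per year makes the interval 9960 years.

9960 yr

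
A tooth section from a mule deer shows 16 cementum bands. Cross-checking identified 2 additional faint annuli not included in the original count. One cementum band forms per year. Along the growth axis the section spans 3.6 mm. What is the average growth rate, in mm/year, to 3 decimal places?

0.200 mm/year

True cementum band count = 16 + 2 = 18.
Extension rate ≈ 3.6 / 18 = 0.200 mm/year.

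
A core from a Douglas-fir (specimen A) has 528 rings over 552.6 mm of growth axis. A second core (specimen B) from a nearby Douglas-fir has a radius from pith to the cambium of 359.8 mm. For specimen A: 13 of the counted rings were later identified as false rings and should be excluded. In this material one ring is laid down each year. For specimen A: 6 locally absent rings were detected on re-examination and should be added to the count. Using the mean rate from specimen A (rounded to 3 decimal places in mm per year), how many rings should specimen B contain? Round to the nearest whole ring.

Specimen A: after corrections the count is 528 − 13 + 6 = 521 rings.
A: Extension rate ≈ 552.6 / 521 = 1.061 mm/year.
B spans 359.8 / 1.061 = 339.11 years ≈ 339 rings.

339 rings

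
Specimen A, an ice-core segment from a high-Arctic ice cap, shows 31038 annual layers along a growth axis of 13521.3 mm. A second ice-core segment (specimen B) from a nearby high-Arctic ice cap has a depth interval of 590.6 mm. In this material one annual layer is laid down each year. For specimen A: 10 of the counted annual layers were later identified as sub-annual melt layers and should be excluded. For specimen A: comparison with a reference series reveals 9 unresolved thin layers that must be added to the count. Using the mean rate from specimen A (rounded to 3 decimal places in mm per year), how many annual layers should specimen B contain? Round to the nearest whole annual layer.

Specimen A: true annual layer count = 31038 − 10 + 9 = 31037.
A: 13521.3 mm over 31037 years gives 13521.3 / 31037 ≈ 0.436 mm per year.
Specimen B: 590.6 mm / 0.436 mm per year = 1354.59 years ≈ 1355 annual layers.

1355 annual layers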